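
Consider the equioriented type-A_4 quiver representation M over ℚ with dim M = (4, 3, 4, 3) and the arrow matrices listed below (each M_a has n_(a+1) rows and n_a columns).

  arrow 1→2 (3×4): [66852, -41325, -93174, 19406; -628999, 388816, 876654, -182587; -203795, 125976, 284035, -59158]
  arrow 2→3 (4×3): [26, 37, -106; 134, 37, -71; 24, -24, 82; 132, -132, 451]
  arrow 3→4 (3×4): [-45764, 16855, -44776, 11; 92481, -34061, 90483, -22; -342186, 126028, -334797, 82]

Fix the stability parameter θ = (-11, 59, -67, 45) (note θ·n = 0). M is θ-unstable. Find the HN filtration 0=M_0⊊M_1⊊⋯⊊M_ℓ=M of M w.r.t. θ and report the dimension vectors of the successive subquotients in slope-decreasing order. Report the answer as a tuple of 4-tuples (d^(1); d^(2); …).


Via rank(M_{q-1}∘⋯∘M_p): M ≅ I[1,1], I[1,2], I[1,4]^2, I[3,3], I[3,4].
μ_θ-semistable layers: μ^(1)=59; μ^(2)=45; μ^(3)=-4; μ^(4)=-11; μ^(5)=-67

((0, 1, 0, 0); (0, 0, 0, 3); (0, 2, 2, 0); (4, 0, 0, 0); (0, 0, 2, 0))


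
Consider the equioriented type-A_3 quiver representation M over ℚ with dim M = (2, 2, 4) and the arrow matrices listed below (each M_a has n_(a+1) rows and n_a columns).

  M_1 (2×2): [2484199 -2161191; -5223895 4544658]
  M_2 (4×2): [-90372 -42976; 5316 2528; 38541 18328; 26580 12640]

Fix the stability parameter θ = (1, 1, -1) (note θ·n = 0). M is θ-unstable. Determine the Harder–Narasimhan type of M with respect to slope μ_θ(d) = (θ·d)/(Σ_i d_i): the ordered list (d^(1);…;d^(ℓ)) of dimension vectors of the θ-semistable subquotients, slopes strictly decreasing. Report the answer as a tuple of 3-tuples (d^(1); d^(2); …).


Interval decomposition of M: I[1,2], I[1,3], I[3,3]^3.
HN type (ℓ=3): μ^(1)=1; μ^(2)=1/3; μ^(3)=-1

((1, 1, 0); (1, 1, 1); (0, 0, 3))


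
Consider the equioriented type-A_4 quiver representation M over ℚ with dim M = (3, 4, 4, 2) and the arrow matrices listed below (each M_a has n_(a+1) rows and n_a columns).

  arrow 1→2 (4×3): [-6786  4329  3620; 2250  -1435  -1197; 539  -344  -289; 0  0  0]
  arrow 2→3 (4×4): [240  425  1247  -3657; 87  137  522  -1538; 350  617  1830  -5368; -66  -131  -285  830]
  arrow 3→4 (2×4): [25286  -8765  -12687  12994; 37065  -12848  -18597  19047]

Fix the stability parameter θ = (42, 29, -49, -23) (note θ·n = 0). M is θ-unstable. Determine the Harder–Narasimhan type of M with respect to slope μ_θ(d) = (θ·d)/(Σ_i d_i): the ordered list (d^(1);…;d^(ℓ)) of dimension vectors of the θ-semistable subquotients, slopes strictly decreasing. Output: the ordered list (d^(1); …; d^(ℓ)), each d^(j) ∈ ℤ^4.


Interval decomposition of M: I[1,3], I[1,4]^2, I[2,3].
HN type (ℓ=3): μ^(1)=22/3; μ^(2)=-1/4; μ^(3)=-10

((1, 1, 1, 0); (2, 2, 2, 2); (0, 1, 1, 0))


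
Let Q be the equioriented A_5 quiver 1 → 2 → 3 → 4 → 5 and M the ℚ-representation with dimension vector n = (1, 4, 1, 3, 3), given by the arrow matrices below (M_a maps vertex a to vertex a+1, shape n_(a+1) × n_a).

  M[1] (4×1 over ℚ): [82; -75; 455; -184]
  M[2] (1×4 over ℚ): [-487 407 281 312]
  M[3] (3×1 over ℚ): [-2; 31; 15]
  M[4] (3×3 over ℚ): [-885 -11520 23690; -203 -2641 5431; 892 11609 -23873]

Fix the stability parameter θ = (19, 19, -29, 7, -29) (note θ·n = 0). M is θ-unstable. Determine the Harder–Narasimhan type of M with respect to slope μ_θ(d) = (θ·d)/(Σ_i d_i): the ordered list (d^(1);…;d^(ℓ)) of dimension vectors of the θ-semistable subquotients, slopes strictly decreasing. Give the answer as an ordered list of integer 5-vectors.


Interval decomposition of M: I[1,4], I[2,2]^3, I[4,5]^2, I[5,5].
HN type (ℓ=5): μ^(1)=19; μ^(2)=7; μ^(3)=3; μ^(4)=-11; μ^(5)=-29

((0, 3, 0, 0, 0); (0, 0, 0, 1, 0); (1, 1, 1, 0, 0); (0, 0, 0, 2, 2); (0, 0, 0, 0, 1))


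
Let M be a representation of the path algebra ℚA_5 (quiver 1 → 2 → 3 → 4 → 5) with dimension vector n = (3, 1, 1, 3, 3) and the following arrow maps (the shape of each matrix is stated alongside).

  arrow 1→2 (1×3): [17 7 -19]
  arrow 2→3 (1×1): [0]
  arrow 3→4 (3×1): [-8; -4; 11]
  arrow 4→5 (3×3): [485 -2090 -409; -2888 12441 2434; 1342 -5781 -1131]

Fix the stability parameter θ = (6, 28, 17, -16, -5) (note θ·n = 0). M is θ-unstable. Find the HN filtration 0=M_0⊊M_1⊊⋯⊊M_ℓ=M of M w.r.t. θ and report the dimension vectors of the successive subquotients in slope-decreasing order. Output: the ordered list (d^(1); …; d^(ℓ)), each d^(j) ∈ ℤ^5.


Interval decomposition of M: I[1,1]^2, I[1,2], I[3,5], I[4,5]^2.
HN type (ℓ=5): μ^(1)=28; μ^(2)=6; μ^(3)=-4/3; μ^(4)=-5; μ^(5)=-16

((0, 1, 0, 0, 0); (3, 0, 0, 0, 0); (0, 0, 1, 1, 1); (0, 0, 0, 0, 2); (0, 0, 0, 2, 0))


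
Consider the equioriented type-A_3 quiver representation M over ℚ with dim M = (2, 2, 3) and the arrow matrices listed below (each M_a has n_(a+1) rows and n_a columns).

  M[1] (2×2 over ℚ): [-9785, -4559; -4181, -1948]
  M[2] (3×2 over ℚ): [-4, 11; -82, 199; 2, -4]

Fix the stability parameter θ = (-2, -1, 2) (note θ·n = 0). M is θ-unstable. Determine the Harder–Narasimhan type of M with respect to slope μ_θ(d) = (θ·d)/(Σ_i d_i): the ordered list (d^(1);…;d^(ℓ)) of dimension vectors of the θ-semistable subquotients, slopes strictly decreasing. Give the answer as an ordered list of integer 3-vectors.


Via rank(M_{q-1}∘⋯∘M_p): M ≅ I[1,3]^2, I[3,3].
μ_θ-semistable layers: μ^(1)=2; μ^(2)=-1; μ^(3)=-2

((0, 0, 3); (0, 2, 0); (2, 0, 0))


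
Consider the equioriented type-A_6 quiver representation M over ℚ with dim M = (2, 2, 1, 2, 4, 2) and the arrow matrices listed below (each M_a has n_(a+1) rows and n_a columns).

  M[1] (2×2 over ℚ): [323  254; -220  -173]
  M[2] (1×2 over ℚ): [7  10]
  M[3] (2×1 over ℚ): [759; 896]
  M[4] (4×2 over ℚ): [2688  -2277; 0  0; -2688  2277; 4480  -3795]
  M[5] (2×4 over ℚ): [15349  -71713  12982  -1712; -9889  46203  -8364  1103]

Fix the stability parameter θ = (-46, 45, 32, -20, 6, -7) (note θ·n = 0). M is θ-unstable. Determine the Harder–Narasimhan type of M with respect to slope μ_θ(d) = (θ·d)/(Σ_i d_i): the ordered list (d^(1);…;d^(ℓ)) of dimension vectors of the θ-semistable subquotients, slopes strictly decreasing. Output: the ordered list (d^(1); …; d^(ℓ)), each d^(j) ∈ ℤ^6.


Interval decomposition of M: I[1,2], I[1,4], I[4,6], I[5,5]^2, I[5,6].
HN type (ℓ=6): μ^(1)=45; μ^(2)=19; μ^(3)=6; μ^(4)=-1/2; μ^(5)=-20; μ^(6)=-46

((0, 1, 0, 0, 0, 0); (0, 1, 1, 1, 0, 0); (0, 0, 0, 0, 2, 0); (0, 0, 0, 0, 2, 2); (0, 0, 0, 1, 0, 0); (2, 0, 0, 0, 0, 0))


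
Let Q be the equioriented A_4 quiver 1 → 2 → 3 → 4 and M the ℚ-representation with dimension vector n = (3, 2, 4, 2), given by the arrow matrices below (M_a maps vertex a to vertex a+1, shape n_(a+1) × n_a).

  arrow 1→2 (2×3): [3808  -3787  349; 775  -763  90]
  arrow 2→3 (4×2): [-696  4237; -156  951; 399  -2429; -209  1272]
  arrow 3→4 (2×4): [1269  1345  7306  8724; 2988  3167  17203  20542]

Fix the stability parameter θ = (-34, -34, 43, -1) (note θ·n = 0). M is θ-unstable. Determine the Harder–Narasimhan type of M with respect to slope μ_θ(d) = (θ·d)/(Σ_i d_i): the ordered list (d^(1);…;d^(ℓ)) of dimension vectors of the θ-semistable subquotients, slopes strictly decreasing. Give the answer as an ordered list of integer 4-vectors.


Barcode: M ≅ I[1,1], I[1,4]^2, I[3,3]^2. HN layers by μ_θ (3 steps, strictly decreasing):
  μ^(1)=43; μ^(2)=21; μ^(3)=-34

((0, 0, 2, 0); (0, 0, 2, 2); (3, 2, 0, 0))


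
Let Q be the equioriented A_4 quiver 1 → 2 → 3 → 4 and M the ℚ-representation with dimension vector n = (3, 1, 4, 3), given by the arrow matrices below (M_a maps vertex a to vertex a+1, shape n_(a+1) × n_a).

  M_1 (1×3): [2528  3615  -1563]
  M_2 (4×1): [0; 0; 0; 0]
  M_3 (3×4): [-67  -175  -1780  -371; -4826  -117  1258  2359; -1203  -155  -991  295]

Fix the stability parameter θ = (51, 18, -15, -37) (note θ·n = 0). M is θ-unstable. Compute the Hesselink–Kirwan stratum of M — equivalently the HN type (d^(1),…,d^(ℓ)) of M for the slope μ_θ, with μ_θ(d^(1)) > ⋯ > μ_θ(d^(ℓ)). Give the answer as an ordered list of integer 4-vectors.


Barcode: M ≅ I[1,1]^2, I[1,2], I[3,3], I[3,4]^3. HN layers by μ_θ (4 steps, strictly decreasing):
  μ^(1)=51; μ^(2)=69/2; μ^(3)=-15; μ^(4)=-26

((2, 0, 0, 0); (1, 1, 0, 0); (0, 0, 1, 0); (0, 0, 3, 3))


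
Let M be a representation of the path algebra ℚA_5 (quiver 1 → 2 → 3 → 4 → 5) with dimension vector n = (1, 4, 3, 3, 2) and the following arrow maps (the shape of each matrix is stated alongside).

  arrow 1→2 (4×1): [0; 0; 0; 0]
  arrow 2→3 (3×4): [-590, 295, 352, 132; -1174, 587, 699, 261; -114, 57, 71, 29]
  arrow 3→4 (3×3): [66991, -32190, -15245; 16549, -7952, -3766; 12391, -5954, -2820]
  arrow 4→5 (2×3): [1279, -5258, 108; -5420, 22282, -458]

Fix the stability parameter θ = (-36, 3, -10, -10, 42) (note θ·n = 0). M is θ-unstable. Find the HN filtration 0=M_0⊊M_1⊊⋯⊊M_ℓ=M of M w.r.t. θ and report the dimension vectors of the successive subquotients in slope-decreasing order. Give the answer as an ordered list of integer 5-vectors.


Via rank(M_{q-1}∘⋯∘M_p): M ≅ I[1,1], I[2,2], I[2,4], I[2,5]^2.
μ_θ-semistable layers: μ^(1)=42; μ^(2)=3; μ^(3)=-17/3; μ^(4)=-36

((0, 0, 0, 0, 2); (0, 1, 0, 0, 0); (0, 3, 3, 3, 0); (1, 0, 0, 0, 0))


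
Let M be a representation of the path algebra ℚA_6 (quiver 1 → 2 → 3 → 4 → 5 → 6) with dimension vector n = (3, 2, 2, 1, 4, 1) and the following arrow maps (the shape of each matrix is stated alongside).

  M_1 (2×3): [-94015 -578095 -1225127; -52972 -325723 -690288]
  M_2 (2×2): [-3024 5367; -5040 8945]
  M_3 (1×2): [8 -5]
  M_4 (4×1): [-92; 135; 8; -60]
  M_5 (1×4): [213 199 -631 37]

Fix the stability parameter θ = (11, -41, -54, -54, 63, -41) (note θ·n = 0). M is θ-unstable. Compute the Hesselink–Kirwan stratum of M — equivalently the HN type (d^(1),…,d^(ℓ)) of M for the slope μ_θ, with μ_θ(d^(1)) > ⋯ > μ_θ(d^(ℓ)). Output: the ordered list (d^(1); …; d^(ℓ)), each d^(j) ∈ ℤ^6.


Via rank(M_{q-1}∘⋯∘M_p): M ≅ I[1,1], I[1,2], I[1,6], I[3,3], I[5,5]^3.
μ_θ-semistable layers: μ^(1)=63; μ^(2)=11; μ^(3)=-15; μ^(4)=-69/2; μ^(5)=-54

((0, 0, 0, 0, 3, 0); (1, 0, 0, 0, 1, 1); (1, 1, 0, 0, 0, 0); (1, 1, 1, 1, 0, 0); (0, 0, 1, 0, 0, 0))


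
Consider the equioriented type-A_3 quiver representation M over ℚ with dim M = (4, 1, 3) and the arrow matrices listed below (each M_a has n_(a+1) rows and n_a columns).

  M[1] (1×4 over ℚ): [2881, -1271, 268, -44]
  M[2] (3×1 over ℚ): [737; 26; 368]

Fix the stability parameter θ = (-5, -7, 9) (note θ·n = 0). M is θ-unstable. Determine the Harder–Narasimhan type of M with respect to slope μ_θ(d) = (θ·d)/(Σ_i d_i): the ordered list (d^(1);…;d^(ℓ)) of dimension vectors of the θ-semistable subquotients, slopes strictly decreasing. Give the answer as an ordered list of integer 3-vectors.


Barcode: M ≅ I[1,1]^3, I[1,3], I[3,3]^2. HN layers by μ_θ (3 steps, strictly decreasing):
  μ^(1)=9; μ^(2)=-5; μ^(3)=-6

((0, 0, 3); (3, 0, 0); (1, 1, 0))


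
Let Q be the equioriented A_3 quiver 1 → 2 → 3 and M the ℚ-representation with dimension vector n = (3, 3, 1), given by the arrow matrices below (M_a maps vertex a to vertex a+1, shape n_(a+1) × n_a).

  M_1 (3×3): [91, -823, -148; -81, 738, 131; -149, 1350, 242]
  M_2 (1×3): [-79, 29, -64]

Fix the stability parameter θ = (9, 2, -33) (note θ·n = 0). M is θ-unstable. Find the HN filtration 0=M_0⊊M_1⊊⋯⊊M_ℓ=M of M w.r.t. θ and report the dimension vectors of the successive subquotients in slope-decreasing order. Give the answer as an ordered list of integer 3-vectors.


Barcode: M ≅ I[1,2]^2, I[1,3]. HN layers by μ_θ (2 steps, strictly decreasing):
  μ^(1)=11/2; μ^(2)=-22/3

((2, 2, 0); (1, 1, 1))


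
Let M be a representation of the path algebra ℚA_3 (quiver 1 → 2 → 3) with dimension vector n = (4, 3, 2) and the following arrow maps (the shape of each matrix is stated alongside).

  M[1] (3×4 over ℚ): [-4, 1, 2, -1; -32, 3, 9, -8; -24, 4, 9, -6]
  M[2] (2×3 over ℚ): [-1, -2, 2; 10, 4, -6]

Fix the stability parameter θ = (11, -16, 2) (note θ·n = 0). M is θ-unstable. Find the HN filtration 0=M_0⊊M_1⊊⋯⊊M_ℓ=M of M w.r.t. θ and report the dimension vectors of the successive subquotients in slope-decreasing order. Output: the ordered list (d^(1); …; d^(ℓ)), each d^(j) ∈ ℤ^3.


Via rank(M_{q-1}∘⋯∘M_p): M ≅ I[1,1], I[1,2], I[1,3]^2.
μ_θ-semistable layers: μ^(1)=11; μ^(2)=2; μ^(3)=-5/2

((1, 0, 0); (0, 0, 2); (3, 3, 0))


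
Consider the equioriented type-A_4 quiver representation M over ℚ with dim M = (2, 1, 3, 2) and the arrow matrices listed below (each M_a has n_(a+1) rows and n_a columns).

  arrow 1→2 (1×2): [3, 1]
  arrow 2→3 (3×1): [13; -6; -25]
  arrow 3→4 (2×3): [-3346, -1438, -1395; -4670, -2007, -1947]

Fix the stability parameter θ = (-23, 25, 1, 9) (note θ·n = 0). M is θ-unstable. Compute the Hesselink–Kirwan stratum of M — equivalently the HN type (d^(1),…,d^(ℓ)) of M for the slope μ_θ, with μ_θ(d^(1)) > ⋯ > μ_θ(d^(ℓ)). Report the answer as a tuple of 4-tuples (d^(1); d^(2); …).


Barcode: M ≅ I[1,1], I[1,4], I[3,3], I[3,4]. HN layers by μ_θ (4 steps, strictly decreasing):
  μ^(1)=35/3; μ^(2)=9; μ^(3)=1; μ^(4)=-23

((0, 1, 1, 1); (0, 0, 0, 1); (0, 0, 2, 0); (2, 0, 0, 0))


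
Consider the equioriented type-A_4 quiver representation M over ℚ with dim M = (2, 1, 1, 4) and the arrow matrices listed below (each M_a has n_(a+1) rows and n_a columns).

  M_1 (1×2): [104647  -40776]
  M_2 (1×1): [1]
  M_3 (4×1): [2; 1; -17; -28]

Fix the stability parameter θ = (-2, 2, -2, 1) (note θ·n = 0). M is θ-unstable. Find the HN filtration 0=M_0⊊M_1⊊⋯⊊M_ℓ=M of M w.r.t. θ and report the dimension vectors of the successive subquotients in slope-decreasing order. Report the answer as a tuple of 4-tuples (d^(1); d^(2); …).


Interval decomposition of M: I[1,1], I[1,4], I[4,4]^3.
HN type (ℓ=3): μ^(1)=1; μ^(2)=0; μ^(3)=-2

((0, 0, 0, 4); (0, 1, 1, 0); (2, 0, 0, 0))


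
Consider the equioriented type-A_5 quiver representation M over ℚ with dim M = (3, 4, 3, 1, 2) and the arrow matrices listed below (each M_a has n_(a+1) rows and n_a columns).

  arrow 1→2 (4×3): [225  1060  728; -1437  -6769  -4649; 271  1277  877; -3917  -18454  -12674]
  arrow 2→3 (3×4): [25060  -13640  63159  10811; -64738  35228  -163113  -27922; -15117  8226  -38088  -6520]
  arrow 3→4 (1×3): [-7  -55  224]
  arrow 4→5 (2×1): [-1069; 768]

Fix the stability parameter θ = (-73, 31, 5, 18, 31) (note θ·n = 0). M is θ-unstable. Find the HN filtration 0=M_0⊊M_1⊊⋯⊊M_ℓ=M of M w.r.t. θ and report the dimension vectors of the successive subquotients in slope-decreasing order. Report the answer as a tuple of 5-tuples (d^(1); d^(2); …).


Via rank(M_{q-1}∘⋯∘M_p): M ≅ I[1,1], I[1,3], I[1,5], I[2,2], I[2,3], I[5,5].
μ_θ-semistable layers: μ^(1)=31; μ^(2)=18; μ^(3)=-73

((0, 1, 0, 0, 2); (0, 3, 3, 1, 0); (3, 0, 0, 0, 0))


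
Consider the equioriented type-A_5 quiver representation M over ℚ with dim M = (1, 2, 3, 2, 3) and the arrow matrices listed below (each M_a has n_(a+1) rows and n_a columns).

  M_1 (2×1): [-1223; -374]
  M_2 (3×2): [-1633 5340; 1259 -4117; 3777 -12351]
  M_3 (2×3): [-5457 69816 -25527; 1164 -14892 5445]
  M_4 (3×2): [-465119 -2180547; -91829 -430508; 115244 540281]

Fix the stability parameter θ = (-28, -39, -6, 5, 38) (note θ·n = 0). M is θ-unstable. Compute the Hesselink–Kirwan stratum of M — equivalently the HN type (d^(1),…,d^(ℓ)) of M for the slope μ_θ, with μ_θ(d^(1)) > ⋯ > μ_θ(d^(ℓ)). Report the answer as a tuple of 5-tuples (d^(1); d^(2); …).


Via rank(M_{q-1}∘⋯∘M_p): M ≅ I[1,5], I[2,5], I[3,3], I[5,5].
μ_θ-semistable layers: μ^(1)=38; μ^(2)=5; μ^(3)=-6; μ^(4)=-67/2; μ^(5)=-39

((0, 0, 0, 0, 3); (0, 0, 0, 2, 0); (0, 0, 3, 0, 0); (1, 1, 0, 0, 0); (0, 1, 0, 0, 0))


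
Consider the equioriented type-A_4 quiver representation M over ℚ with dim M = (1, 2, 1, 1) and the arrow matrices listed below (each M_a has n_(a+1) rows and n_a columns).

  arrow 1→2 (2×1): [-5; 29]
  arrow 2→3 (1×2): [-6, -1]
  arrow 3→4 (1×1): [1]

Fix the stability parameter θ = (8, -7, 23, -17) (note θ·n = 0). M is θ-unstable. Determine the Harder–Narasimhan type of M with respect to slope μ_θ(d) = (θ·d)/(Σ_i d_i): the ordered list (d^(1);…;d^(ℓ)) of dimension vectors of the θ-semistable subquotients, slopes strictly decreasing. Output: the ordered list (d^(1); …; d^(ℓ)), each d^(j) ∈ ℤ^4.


Via rank(M_{q-1}∘⋯∘M_p): M ≅ I[1,4], I[2,2].
μ_θ-semistable layers: μ^(1)=3; μ^(2)=1/2; μ^(3)=-7

((0, 0, 1, 1); (1, 1, 0, 0); (0, 1, 0, 0))


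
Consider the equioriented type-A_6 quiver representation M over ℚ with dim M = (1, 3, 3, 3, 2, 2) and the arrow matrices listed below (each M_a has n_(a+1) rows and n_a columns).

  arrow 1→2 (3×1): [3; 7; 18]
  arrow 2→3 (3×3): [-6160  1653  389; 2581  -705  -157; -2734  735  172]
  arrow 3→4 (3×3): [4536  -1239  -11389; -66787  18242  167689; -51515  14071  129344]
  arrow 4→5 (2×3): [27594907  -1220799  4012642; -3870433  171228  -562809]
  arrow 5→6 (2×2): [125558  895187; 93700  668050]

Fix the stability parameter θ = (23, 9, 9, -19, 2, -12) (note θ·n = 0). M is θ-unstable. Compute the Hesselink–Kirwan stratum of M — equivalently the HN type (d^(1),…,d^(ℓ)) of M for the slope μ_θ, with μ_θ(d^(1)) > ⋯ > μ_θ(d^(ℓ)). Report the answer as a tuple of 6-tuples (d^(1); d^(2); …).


Interval decomposition of M: I[1,5], I[2,3], I[2,6], I[4,4], I[6,6].
HN type (ℓ=5): μ^(1)=9; μ^(2)=24/5; μ^(3)=-11/5; μ^(4)=-12; μ^(5)=-19

((0, 1, 1, 0, 0, 0); (1, 1, 1, 1, 1, 0); (0, 1, 1, 1, 1, 1); (0, 0, 0, 0, 0, 1); (0, 0, 0, 1, 0, 0))


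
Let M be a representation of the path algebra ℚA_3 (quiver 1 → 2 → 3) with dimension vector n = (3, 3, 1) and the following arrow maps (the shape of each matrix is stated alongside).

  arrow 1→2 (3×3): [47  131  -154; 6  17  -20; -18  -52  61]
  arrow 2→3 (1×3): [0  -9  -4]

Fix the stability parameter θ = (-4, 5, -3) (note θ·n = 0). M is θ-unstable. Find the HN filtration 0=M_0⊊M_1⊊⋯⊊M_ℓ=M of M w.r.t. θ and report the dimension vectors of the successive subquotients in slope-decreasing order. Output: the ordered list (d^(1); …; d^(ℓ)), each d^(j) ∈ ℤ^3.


Barcode: M ≅ I[1,2]^2, I[1,3]. HN layers by μ_θ (3 steps, strictly decreasing):
  μ^(1)=5; μ^(2)=1; μ^(3)=-4

((0, 2, 0); (0, 1, 1); (3, 0, 0))


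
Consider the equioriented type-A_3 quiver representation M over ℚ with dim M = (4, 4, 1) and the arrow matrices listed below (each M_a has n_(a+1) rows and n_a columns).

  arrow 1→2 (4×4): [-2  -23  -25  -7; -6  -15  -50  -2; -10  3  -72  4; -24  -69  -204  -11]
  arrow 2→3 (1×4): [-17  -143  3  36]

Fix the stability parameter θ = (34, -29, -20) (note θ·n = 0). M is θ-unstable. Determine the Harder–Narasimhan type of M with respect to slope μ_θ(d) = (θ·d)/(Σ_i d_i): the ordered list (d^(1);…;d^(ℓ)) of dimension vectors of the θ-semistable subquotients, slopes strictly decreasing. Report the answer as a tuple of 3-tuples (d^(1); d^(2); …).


Interval decomposition of M: I[1,2]^3, I[1,3].
HN type (ℓ=2): μ^(1)=5/2; μ^(2)=-5

((3, 3, 0); (1, 1, 1))


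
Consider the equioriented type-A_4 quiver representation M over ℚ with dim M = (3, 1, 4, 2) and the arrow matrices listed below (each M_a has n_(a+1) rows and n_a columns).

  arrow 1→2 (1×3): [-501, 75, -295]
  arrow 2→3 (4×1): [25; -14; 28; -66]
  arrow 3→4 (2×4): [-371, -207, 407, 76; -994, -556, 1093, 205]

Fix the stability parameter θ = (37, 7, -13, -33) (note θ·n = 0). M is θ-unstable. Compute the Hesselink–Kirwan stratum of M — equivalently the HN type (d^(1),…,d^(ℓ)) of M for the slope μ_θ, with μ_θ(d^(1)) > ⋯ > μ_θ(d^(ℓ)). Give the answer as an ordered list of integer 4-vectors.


Via rank(M_{q-1}∘⋯∘M_p): M ≅ I[1,1]^2, I[1,4], I[3,3]^2, I[3,4].
μ_θ-semistable layers: μ^(1)=37; μ^(2)=-1/2; μ^(3)=-13; μ^(4)=-23

((2, 0, 0, 0); (1, 1, 1, 1); (0, 0, 2, 0); (0, 0, 1, 1))


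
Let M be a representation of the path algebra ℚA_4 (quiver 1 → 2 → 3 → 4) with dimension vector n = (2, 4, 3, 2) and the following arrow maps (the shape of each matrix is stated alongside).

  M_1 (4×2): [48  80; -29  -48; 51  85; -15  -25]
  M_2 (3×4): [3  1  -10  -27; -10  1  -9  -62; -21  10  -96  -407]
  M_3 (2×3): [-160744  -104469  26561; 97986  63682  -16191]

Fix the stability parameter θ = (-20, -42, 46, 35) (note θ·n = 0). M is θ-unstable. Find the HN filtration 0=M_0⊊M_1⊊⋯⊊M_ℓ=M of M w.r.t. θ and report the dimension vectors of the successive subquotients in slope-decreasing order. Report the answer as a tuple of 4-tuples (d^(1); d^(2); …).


Interval decomposition of M: I[1,4]^2, I[2,2], I[2,3].
HN type (ℓ=4): μ^(1)=46; μ^(2)=81/2; μ^(3)=-31; μ^(4)=-42

((0, 0, 1, 0); (0, 0, 2, 2); (2, 2, 0, 0); (0, 2, 0, 0))


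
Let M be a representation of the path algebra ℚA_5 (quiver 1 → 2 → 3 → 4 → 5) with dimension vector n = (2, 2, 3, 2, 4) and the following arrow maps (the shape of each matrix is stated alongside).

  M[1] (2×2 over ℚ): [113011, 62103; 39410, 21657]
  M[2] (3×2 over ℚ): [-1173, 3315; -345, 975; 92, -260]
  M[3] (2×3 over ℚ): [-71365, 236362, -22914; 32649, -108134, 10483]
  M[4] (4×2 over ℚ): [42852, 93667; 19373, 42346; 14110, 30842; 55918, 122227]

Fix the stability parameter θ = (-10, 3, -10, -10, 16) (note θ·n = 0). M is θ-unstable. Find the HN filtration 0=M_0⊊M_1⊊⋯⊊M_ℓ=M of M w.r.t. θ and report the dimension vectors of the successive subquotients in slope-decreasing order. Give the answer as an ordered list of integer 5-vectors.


Barcode: M ≅ I[1,2], I[1,5], I[3,3], I[3,5], I[5,5]^2. HN layers by μ_θ (4 steps, strictly decreasing):
  μ^(1)=16; μ^(2)=3; μ^(3)=-17/3; μ^(4)=-10

((0, 0, 0, 0, 4); (0, 1, 0, 0, 0); (0, 1, 1, 1, 0); (2, 0, 2, 1, 0))


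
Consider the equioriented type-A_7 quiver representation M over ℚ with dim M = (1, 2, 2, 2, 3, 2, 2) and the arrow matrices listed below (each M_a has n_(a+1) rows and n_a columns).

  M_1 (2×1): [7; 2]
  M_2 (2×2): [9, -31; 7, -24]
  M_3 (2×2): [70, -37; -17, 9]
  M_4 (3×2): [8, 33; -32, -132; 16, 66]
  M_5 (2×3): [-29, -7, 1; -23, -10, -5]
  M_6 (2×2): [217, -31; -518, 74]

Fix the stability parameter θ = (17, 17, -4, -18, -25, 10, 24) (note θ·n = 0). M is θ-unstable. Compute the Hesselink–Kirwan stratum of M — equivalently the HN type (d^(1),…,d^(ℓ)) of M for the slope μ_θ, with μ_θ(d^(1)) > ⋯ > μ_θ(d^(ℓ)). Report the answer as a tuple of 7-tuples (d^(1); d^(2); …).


Barcode: M ≅ I[1,4], I[2,6], I[5,5], I[5,7], I[7,7]. HN layers by μ_θ (5 steps, strictly decreasing):
  μ^(1)=24; μ^(2)=10; μ^(3)=3; μ^(4)=-15/2; μ^(5)=-25

((0, 0, 0, 0, 0, 0, 2); (0, 0, 0, 0, 0, 2, 0); (1, 1, 1, 1, 0, 0, 0); (0, 1, 1, 1, 1, 0, 0); (0, 0, 0, 0, 2, 0, 0))


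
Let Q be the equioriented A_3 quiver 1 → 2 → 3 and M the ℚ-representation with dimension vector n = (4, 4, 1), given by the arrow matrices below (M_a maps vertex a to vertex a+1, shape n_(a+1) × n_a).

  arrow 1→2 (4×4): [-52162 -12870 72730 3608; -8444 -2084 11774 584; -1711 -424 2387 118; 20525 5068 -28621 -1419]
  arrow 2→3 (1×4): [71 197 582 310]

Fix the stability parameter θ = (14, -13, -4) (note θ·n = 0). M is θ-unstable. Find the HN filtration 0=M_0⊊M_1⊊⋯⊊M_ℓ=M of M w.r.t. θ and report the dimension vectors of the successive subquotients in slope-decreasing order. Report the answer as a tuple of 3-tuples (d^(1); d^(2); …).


Barcode: M ≅ I[1,2]^3, I[1,3]. HN layers by μ_θ (2 steps, strictly decreasing):
  μ^(1)=1/2; μ^(2)=-1

((3, 3, 0); (1, 1, 1))


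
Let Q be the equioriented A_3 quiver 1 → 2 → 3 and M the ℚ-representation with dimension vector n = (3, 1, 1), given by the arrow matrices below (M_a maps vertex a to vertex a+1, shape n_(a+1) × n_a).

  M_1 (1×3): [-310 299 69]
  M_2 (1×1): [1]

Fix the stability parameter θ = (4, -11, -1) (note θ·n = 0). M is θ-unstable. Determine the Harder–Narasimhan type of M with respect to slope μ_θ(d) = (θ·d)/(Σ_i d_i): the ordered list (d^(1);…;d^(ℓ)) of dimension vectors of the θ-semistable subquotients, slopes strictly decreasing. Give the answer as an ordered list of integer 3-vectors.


Barcode: M ≅ I[1,1]^2, I[1,3]. HN layers by μ_θ (3 steps, strictly decreasing):
  μ^(1)=4; μ^(2)=-1; μ^(3)=-7/2

((2, 0, 0); (0, 0, 1); (1, 1, 0))


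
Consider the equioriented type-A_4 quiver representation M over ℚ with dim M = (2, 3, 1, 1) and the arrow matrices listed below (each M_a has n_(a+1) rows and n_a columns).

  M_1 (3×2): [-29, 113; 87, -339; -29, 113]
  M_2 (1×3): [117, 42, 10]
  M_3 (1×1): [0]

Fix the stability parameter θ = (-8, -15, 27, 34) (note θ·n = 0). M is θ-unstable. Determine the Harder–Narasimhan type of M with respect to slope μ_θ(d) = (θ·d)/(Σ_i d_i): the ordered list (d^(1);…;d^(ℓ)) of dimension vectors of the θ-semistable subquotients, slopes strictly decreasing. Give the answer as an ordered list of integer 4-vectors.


Barcode: M ≅ I[1,1], I[1,3], I[2,2]^2, I[4,4]. HN layers by μ_θ (5 steps, strictly decreasing):
  μ^(1)=34; μ^(2)=27; μ^(3)=-8; μ^(4)=-23/2; μ^(5)=-15

((0, 0, 0, 1); (0, 0, 1, 0); (1, 0, 0, 0); (1, 1, 0, 0); (0, 2, 0, 0))


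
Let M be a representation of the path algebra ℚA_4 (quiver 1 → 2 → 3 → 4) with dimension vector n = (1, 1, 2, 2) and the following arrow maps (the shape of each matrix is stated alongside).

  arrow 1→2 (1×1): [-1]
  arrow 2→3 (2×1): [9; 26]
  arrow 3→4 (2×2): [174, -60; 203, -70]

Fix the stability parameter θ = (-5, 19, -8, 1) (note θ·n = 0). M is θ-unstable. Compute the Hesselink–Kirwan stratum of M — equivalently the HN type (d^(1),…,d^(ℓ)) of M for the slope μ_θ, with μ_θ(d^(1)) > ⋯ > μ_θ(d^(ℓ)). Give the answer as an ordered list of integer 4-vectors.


Barcode: M ≅ I[1,4], I[3,3], I[4,4]. HN layers by μ_θ (4 steps, strictly decreasing):
  μ^(1)=4; μ^(2)=1; μ^(3)=-5; μ^(4)=-8

((0, 1, 1, 1); (0, 0, 0, 1); (1, 0, 0, 0); (0, 0, 1, 0))


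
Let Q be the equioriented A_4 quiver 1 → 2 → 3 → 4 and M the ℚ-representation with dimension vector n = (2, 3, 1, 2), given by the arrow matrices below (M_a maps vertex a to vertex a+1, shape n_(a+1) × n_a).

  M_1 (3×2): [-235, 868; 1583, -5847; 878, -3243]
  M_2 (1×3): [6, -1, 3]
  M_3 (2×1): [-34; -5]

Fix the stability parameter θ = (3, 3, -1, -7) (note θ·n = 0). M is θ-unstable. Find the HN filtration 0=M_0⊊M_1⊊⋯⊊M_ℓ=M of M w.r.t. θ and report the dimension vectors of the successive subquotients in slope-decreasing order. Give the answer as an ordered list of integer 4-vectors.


Via rank(M_{q-1}∘⋯∘M_p): M ≅ I[1,2], I[1,4], I[2,2], I[4,4].
μ_θ-semistable layers: μ^(1)=3; μ^(2)=-1/2; μ^(3)=-7

((1, 2, 0, 0); (1, 1, 1, 1); (0, 0, 0, 1))


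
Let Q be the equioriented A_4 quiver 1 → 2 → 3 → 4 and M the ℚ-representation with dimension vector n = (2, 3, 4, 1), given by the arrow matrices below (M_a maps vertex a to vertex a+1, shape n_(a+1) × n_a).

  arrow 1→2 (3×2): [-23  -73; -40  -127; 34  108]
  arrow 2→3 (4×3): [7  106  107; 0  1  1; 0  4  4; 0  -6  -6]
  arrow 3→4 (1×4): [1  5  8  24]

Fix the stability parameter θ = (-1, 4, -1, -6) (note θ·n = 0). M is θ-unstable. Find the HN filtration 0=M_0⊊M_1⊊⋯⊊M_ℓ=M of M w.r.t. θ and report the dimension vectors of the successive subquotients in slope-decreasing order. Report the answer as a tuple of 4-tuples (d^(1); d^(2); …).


Interval decomposition of M: I[1,3], I[1,4], I[2,2], I[3,3]^2.
HN type (ℓ=3): μ^(1)=4; μ^(2)=3/2; μ^(3)=-1

((0, 1, 0, 0); (0, 1, 1, 0); (2, 1, 3, 1))


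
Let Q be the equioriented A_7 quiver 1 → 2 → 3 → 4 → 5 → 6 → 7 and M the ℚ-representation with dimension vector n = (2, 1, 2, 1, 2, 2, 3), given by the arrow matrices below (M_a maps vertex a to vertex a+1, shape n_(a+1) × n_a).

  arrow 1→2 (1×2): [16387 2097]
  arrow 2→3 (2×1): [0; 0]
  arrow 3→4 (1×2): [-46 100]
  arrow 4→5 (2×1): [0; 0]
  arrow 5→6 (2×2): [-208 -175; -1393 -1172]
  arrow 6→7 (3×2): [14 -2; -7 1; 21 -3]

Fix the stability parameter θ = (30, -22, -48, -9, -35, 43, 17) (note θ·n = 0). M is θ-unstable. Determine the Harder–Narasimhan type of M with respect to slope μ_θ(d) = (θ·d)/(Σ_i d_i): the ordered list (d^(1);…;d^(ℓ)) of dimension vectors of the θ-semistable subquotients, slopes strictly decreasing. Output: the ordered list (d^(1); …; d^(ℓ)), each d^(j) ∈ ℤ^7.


Barcode: M ≅ I[1,1], I[1,2], I[3,3], I[3,4], I[5,6], I[5,7], I[7,7]^2. HN layers by μ_θ (7 steps, strictly decreasing):
  μ^(1)=43; μ^(2)=30; μ^(3)=17; μ^(4)=4; μ^(5)=-9; μ^(6)=-35; μ^(7)=-48

((0, 0, 0, 0, 0, 1, 0); (1, 0, 0, 0, 0, 1, 1); (0, 0, 0, 0, 0, 0, 2); (1, 1, 0, 0, 0, 0, 0); (0, 0, 0, 1, 0, 0, 0); (0, 0, 0, 0, 2, 0, 0); (0, 0, 2, 0, 0, 0, 0))


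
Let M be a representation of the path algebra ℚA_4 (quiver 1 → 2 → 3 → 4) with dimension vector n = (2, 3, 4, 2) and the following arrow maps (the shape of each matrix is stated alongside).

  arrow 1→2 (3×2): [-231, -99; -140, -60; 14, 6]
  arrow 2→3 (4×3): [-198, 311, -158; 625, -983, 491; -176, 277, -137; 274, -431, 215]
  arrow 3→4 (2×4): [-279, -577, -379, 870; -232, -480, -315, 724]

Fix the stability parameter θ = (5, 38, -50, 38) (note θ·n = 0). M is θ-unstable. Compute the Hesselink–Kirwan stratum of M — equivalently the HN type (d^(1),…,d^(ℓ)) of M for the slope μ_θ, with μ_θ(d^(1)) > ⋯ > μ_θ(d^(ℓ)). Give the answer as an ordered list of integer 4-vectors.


Via rank(M_{q-1}∘⋯∘M_p): M ≅ I[1,1], I[1,4], I[2,3], I[2,4], I[3,3].
μ_θ-semistable layers: μ^(1)=38; μ^(2)=5; μ^(3)=-7/3; μ^(4)=-6; μ^(5)=-50

((0, 0, 0, 2); (1, 0, 0, 0); (1, 1, 1, 0); (0, 2, 2, 0); (0, 0, 1, 0))


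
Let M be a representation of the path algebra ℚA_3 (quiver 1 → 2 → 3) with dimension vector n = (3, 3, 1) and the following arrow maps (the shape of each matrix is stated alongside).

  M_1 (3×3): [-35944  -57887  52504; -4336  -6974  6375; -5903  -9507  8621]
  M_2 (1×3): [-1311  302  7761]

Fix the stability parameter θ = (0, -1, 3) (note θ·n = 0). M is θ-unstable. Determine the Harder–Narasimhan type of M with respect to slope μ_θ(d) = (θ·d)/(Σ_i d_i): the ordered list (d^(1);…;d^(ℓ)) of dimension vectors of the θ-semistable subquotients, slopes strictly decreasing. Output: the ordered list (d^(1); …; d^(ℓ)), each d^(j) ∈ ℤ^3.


Barcode: M ≅ I[1,2]^2, I[1,3]. HN layers by μ_θ (2 steps, strictly decreasing):
  μ^(1)=3; μ^(2)=-1/2

((0, 0, 1); (3, 3, 0))


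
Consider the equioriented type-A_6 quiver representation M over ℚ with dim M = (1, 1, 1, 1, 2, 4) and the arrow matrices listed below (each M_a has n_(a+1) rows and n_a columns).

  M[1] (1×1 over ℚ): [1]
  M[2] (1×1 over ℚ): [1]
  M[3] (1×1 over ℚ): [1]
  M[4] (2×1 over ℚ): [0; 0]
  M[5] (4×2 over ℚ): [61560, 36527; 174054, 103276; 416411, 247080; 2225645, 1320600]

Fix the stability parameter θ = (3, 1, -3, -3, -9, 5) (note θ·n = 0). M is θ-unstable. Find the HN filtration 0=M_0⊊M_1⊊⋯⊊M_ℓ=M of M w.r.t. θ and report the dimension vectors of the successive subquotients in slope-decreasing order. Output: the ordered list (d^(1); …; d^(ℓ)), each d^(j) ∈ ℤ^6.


Via rank(M_{q-1}∘⋯∘M_p): M ≅ I[1,4], I[5,6]^2, I[6,6]^2.
μ_θ-semistable layers: μ^(1)=5; μ^(2)=-1/2; μ^(3)=-9

((0, 0, 0, 0, 0, 4); (1, 1, 1, 1, 0, 0); (0, 0, 0, 0, 2, 0))


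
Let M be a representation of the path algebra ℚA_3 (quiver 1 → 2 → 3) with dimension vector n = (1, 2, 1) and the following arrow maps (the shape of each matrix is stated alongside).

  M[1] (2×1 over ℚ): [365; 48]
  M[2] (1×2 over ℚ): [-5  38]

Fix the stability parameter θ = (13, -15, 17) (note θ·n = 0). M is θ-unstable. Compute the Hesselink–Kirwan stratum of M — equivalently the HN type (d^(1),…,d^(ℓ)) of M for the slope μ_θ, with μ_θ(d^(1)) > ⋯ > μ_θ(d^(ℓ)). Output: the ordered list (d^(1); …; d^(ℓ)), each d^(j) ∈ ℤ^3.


Interval decomposition of M: I[1,3], I[2,2].
HN type (ℓ=3): μ^(1)=17; μ^(2)=-1; μ^(3)=-15

((0, 0, 1); (1, 1, 0); (0, 1, 0))


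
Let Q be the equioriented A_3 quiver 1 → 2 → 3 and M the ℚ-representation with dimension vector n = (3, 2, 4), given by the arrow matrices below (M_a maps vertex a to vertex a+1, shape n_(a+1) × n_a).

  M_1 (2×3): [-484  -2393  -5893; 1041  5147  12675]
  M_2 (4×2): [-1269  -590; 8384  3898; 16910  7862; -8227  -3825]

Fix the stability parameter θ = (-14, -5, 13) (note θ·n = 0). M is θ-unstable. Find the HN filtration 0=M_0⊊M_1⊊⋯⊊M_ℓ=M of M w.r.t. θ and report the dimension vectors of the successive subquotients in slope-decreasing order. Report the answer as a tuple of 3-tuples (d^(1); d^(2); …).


Interval decomposition of M: I[1,1], I[1,3]^2, I[3,3]^2.
HN type (ℓ=3): μ^(1)=13; μ^(2)=-5; μ^(3)=-14

((0, 0, 4); (0, 2, 0); (3, 0, 0))


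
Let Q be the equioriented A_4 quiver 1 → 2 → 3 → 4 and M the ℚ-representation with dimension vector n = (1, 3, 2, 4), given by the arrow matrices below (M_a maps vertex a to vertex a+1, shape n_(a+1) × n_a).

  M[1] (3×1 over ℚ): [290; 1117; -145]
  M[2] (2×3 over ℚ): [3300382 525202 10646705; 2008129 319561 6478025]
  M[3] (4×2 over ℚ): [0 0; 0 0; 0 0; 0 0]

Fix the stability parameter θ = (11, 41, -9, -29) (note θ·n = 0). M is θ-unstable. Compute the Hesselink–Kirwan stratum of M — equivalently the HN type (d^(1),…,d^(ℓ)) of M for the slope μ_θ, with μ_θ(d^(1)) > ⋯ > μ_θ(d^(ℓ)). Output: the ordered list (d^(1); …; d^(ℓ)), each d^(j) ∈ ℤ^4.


Via rank(M_{q-1}∘⋯∘M_p): M ≅ I[1,3], I[2,2], I[2,3], I[4,4]^4.
μ_θ-semistable layers: μ^(1)=41; μ^(2)=16; μ^(3)=11; μ^(4)=-29

((0, 1, 0, 0); (0, 2, 2, 0); (1, 0, 0, 0); (0, 0, 0, 4))


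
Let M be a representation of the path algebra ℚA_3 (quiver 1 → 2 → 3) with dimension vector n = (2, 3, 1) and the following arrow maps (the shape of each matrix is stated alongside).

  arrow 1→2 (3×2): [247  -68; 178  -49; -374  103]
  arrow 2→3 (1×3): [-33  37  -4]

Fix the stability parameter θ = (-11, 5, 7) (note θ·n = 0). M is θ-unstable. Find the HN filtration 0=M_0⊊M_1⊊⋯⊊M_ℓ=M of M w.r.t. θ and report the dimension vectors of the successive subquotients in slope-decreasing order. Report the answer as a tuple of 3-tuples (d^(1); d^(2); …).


Barcode: M ≅ I[1,2], I[1,3], I[2,2]. HN layers by μ_θ (3 steps, strictly decreasing):
  μ^(1)=7; μ^(2)=5; μ^(3)=-11

((0, 0, 1); (0, 3, 0); (2, 0, 0))


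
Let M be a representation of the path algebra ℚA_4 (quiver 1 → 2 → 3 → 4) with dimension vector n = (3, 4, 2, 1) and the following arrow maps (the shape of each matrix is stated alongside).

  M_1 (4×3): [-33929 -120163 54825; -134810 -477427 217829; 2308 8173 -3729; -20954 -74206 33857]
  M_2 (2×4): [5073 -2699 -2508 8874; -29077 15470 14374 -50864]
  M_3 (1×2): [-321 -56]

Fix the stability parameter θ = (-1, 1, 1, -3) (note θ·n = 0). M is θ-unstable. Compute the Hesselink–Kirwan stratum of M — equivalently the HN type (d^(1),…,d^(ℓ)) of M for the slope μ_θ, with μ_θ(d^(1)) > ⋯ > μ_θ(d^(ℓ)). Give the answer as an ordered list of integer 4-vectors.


Barcode: M ≅ I[1,2], I[1,3], I[1,4], I[2,2]. HN layers by μ_θ (3 steps, strictly decreasing):
  μ^(1)=1; μ^(2)=-1/3; μ^(3)=-1

((0, 3, 1, 0); (0, 1, 1, 1); (3, 0, 0, 0))


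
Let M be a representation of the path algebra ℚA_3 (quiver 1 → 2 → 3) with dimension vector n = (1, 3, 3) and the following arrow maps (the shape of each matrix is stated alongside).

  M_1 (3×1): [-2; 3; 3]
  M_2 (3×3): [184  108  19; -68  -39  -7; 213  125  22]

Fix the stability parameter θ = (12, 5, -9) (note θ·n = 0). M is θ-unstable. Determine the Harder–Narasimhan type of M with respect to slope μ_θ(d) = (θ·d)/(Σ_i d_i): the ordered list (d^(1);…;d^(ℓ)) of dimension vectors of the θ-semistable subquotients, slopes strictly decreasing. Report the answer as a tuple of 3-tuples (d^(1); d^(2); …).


Via rank(M_{q-1}∘⋯∘M_p): M ≅ I[1,3], I[2,3]^2.
μ_θ-semistable layers: μ^(1)=8/3; μ^(2)=-2

((1, 1, 1); (0, 2, 2))


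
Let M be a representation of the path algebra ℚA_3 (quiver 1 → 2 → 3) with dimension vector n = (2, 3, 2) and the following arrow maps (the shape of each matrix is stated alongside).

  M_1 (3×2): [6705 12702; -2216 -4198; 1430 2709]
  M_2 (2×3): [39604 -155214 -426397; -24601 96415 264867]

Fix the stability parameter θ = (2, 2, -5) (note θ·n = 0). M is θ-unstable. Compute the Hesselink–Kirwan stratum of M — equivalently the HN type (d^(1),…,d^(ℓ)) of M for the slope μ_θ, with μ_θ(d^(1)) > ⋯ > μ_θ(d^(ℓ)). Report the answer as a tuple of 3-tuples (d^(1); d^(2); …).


Interval decomposition of M: I[1,3]^2, I[2,2].
HN type (ℓ=2): μ^(1)=2; μ^(2)=-1/3

((0, 1, 0); (2, 2, 2))


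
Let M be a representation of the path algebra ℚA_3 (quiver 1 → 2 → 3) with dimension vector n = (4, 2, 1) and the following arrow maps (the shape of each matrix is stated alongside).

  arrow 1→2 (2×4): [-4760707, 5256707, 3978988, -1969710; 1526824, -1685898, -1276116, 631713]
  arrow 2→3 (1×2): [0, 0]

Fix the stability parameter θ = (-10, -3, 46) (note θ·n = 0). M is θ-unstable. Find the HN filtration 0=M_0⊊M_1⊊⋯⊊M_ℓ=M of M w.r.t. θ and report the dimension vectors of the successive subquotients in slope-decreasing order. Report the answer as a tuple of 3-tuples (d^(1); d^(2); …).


Interval decomposition of M: I[1,1]^2, I[1,2]^2, I[3,3].
HN type (ℓ=3): μ^(1)=46; μ^(2)=-3; μ^(3)=-10

((0, 0, 1); (0, 2, 0); (4, 0, 0))


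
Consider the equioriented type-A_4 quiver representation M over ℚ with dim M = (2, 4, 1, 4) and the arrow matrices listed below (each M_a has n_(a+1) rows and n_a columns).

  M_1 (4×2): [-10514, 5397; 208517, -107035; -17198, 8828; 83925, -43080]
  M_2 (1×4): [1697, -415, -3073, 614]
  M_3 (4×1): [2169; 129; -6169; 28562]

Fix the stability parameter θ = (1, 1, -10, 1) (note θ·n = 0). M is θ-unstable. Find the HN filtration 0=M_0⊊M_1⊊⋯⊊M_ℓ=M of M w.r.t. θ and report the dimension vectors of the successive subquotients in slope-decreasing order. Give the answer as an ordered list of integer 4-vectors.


Barcode: M ≅ I[1,2], I[1,4], I[2,2]^2, I[4,4]^3. HN layers by μ_θ (2 steps, strictly decreasing):
  μ^(1)=1; μ^(2)=-8/3

((1, 3, 0, 4); (1, 1, 1, 0))


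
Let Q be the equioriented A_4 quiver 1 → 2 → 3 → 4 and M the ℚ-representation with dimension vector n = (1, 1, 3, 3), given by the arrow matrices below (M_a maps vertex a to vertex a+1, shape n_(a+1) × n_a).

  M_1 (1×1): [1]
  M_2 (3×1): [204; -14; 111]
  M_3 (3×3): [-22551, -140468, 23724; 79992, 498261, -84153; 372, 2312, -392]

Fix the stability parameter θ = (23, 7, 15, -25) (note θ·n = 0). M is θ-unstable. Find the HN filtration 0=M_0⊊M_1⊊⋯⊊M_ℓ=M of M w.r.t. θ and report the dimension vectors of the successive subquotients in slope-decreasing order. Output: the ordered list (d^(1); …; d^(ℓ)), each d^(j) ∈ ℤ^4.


Interval decomposition of M: I[1,4], I[3,3], I[3,4], I[4,4].
HN type (ℓ=4): μ^(1)=15; μ^(2)=5; μ^(3)=-5; μ^(4)=-25

((0, 0, 1, 0); (1, 1, 1, 1); (0, 0, 1, 1); (0, 0, 0, 1))


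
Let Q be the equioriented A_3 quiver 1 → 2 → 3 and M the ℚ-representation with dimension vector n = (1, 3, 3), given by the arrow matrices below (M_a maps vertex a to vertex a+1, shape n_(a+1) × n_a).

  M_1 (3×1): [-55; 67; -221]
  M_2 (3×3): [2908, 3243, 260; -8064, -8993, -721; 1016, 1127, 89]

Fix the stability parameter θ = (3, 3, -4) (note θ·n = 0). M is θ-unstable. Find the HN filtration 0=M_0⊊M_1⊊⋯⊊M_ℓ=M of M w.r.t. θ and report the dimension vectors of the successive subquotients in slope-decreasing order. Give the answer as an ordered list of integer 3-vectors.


Via rank(M_{q-1}∘⋯∘M_p): M ≅ I[1,3], I[2,2], I[2,3], I[3,3].
μ_θ-semistable layers: μ^(1)=3; μ^(2)=2/3; μ^(3)=-1/2; μ^(4)=-4

((0, 1, 0); (1, 1, 1); (0, 1, 1); (0, 0, 1))
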